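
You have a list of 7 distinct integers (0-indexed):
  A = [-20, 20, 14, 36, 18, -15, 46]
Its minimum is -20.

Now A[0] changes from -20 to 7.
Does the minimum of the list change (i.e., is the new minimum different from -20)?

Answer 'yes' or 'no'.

Answer: yes

Derivation:
Old min = -20
Change: A[0] -20 -> 7
Changed element was the min; new min must be rechecked.
New min = -15; changed? yes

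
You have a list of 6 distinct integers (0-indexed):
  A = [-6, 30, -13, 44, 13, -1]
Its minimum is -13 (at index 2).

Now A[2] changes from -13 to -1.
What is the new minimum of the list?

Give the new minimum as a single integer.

Old min = -13 (at index 2)
Change: A[2] -13 -> -1
Changed element WAS the min. Need to check: is -1 still <= all others?
  Min of remaining elements: -6
  New min = min(-1, -6) = -6

Answer: -6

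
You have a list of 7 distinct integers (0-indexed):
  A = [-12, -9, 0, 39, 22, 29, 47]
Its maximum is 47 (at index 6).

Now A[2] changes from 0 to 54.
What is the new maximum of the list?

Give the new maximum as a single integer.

Answer: 54

Derivation:
Old max = 47 (at index 6)
Change: A[2] 0 -> 54
Changed element was NOT the old max.
  New max = max(old_max, new_val) = max(47, 54) = 54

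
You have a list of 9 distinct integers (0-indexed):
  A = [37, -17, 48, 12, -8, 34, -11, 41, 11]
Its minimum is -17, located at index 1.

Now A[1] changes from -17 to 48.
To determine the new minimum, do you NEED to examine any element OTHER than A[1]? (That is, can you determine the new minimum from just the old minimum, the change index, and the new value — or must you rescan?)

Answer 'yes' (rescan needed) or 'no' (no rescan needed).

Answer: yes

Derivation:
Old min = -17 at index 1
Change at index 1: -17 -> 48
Index 1 WAS the min and new value 48 > old min -17. Must rescan other elements to find the new min.
Needs rescan: yes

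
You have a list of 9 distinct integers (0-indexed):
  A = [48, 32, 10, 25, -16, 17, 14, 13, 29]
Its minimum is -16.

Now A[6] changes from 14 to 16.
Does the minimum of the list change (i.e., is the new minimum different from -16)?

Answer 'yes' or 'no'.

Answer: no

Derivation:
Old min = -16
Change: A[6] 14 -> 16
Changed element was NOT the min; min changes only if 16 < -16.
New min = -16; changed? no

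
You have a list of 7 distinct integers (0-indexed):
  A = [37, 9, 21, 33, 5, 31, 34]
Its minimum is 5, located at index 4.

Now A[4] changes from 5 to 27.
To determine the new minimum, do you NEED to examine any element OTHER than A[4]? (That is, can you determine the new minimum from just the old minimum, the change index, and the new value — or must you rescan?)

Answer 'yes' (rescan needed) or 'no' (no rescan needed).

Old min = 5 at index 4
Change at index 4: 5 -> 27
Index 4 WAS the min and new value 27 > old min 5. Must rescan other elements to find the new min.
Needs rescan: yes

Answer: yes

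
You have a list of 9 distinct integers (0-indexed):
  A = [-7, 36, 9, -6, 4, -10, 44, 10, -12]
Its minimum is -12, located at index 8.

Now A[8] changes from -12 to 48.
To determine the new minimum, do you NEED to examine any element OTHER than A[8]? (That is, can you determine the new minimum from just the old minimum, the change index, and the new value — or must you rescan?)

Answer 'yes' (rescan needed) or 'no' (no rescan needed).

Old min = -12 at index 8
Change at index 8: -12 -> 48
Index 8 WAS the min and new value 48 > old min -12. Must rescan other elements to find the new min.
Needs rescan: yes

Answer: yes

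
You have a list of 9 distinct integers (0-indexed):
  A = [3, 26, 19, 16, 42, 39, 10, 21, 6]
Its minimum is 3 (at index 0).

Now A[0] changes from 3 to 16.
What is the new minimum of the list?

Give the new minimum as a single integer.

Answer: 6

Derivation:
Old min = 3 (at index 0)
Change: A[0] 3 -> 16
Changed element WAS the min. Need to check: is 16 still <= all others?
  Min of remaining elements: 6
  New min = min(16, 6) = 6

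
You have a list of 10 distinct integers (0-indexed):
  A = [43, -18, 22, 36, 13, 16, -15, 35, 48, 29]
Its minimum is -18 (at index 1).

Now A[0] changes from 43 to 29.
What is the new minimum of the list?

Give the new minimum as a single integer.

Old min = -18 (at index 1)
Change: A[0] 43 -> 29
Changed element was NOT the old min.
  New min = min(old_min, new_val) = min(-18, 29) = -18

Answer: -18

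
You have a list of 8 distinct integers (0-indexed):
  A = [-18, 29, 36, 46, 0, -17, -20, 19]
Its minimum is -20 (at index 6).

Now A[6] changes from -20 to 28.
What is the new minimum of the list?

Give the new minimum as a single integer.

Answer: -18

Derivation:
Old min = -20 (at index 6)
Change: A[6] -20 -> 28
Changed element WAS the min. Need to check: is 28 still <= all others?
  Min of remaining elements: -18
  New min = min(28, -18) = -18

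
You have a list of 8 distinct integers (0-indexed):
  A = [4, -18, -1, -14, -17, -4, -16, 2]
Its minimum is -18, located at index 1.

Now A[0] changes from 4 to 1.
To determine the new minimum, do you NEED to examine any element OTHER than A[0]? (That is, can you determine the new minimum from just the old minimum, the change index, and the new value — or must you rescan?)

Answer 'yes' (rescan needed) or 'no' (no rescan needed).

Old min = -18 at index 1
Change at index 0: 4 -> 1
Index 0 was NOT the min. New min = min(-18, 1). No rescan of other elements needed.
Needs rescan: no

Answer: no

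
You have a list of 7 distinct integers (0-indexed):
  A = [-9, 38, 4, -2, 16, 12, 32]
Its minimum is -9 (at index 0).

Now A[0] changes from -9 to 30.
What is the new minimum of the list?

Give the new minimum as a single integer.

Answer: -2

Derivation:
Old min = -9 (at index 0)
Change: A[0] -9 -> 30
Changed element WAS the min. Need to check: is 30 still <= all others?
  Min of remaining elements: -2
  New min = min(30, -2) = -2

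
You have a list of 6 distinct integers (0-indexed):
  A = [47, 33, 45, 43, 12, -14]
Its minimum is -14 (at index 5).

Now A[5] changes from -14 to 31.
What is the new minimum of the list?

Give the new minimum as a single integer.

Answer: 12

Derivation:
Old min = -14 (at index 5)
Change: A[5] -14 -> 31
Changed element WAS the min. Need to check: is 31 still <= all others?
  Min of remaining elements: 12
  New min = min(31, 12) = 12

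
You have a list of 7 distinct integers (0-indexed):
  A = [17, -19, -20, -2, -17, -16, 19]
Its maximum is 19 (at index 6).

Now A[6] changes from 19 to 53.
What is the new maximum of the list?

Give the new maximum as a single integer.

Answer: 53

Derivation:
Old max = 19 (at index 6)
Change: A[6] 19 -> 53
Changed element WAS the max -> may need rescan.
  Max of remaining elements: 17
  New max = max(53, 17) = 53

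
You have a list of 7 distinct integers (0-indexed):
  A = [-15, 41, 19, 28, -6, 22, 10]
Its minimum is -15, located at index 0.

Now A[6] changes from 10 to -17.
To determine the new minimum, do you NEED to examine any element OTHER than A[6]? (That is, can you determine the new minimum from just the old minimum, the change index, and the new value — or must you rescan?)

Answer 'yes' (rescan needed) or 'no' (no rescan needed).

Old min = -15 at index 0
Change at index 6: 10 -> -17
Index 6 was NOT the min. New min = min(-15, -17). No rescan of other elements needed.
Needs rescan: no

Answer: no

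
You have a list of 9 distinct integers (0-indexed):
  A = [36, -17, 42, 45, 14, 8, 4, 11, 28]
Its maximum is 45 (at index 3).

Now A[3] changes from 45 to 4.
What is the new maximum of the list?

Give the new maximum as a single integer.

Answer: 42

Derivation:
Old max = 45 (at index 3)
Change: A[3] 45 -> 4
Changed element WAS the max -> may need rescan.
  Max of remaining elements: 42
  New max = max(4, 42) = 42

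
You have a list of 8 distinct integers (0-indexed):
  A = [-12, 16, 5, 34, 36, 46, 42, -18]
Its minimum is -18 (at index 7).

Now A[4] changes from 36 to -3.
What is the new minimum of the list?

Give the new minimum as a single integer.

Answer: -18

Derivation:
Old min = -18 (at index 7)
Change: A[4] 36 -> -3
Changed element was NOT the old min.
  New min = min(old_min, new_val) = min(-18, -3) = -18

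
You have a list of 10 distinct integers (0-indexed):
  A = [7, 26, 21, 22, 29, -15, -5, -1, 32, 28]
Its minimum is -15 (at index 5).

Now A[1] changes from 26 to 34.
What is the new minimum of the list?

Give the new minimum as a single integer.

Answer: -15

Derivation:
Old min = -15 (at index 5)
Change: A[1] 26 -> 34
Changed element was NOT the old min.
  New min = min(old_min, new_val) = min(-15, 34) = -15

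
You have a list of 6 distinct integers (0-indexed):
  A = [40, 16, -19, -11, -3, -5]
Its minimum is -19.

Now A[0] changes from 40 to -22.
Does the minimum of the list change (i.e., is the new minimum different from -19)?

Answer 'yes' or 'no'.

Answer: yes

Derivation:
Old min = -19
Change: A[0] 40 -> -22
Changed element was NOT the min; min changes only if -22 < -19.
New min = -22; changed? yes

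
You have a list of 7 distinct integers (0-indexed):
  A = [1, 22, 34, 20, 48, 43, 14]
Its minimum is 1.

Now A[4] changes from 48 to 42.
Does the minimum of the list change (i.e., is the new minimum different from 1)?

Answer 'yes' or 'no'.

Old min = 1
Change: A[4] 48 -> 42
Changed element was NOT the min; min changes only if 42 < 1.
New min = 1; changed? no

Answer: no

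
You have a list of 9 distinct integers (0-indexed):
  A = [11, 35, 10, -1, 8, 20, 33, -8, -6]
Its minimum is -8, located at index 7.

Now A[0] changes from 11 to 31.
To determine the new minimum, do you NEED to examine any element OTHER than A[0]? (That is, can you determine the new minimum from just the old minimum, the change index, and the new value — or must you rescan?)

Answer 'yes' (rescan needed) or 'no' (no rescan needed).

Answer: no

Derivation:
Old min = -8 at index 7
Change at index 0: 11 -> 31
Index 0 was NOT the min. New min = min(-8, 31). No rescan of other elements needed.
Needs rescan: no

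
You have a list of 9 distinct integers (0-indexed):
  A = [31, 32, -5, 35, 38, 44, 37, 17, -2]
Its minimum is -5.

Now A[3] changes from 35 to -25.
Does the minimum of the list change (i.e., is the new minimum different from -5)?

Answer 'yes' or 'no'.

Old min = -5
Change: A[3] 35 -> -25
Changed element was NOT the min; min changes only if -25 < -5.
New min = -25; changed? yes

Answer: yes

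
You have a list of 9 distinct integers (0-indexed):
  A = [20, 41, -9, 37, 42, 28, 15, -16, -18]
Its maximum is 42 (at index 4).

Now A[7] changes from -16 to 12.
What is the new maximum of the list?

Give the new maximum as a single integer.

Old max = 42 (at index 4)
Change: A[7] -16 -> 12
Changed element was NOT the old max.
  New max = max(old_max, new_val) = max(42, 12) = 42

Answer: 42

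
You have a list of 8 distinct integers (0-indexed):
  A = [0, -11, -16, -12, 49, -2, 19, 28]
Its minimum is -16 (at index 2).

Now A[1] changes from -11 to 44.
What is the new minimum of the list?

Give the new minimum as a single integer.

Old min = -16 (at index 2)
Change: A[1] -11 -> 44
Changed element was NOT the old min.
  New min = min(old_min, new_val) = min(-16, 44) = -16

Answer: -16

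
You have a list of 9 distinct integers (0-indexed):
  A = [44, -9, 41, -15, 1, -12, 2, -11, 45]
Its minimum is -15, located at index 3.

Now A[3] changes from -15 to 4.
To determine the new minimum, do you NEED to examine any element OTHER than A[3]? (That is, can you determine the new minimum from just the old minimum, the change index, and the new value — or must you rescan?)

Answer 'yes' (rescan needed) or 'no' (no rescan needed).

Answer: yes

Derivation:
Old min = -15 at index 3
Change at index 3: -15 -> 4
Index 3 WAS the min and new value 4 > old min -15. Must rescan other elements to find the new min.
Needs rescan: yes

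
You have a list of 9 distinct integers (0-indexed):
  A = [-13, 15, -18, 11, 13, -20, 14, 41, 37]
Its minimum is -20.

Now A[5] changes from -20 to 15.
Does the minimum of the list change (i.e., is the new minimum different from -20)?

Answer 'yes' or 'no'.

Old min = -20
Change: A[5] -20 -> 15
Changed element was the min; new min must be rechecked.
New min = -18; changed? yes

Answer: yes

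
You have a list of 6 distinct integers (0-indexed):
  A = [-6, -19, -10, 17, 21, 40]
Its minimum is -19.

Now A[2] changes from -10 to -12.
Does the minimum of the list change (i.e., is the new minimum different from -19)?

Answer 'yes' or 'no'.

Answer: no

Derivation:
Old min = -19
Change: A[2] -10 -> -12
Changed element was NOT the min; min changes only if -12 < -19.
New min = -19; changed? no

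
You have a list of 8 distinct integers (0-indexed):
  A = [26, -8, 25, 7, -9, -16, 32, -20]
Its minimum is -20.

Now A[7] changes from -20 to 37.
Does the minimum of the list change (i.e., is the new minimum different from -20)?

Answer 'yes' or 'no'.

Answer: yes

Derivation:
Old min = -20
Change: A[7] -20 -> 37
Changed element was the min; new min must be rechecked.
New min = -16; changed? yes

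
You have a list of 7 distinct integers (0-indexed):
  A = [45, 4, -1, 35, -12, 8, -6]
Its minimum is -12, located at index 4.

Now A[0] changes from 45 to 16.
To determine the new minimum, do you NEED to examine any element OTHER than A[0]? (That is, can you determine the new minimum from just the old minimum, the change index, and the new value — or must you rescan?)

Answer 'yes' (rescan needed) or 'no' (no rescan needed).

Old min = -12 at index 4
Change at index 0: 45 -> 16
Index 0 was NOT the min. New min = min(-12, 16). No rescan of other elements needed.
Needs rescan: no

Answer: no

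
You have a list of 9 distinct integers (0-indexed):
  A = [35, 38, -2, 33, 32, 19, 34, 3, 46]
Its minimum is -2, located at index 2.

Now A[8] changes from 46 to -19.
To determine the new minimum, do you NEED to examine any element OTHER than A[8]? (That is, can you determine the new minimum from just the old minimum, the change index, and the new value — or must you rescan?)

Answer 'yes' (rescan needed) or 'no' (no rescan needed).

Old min = -2 at index 2
Change at index 8: 46 -> -19
Index 8 was NOT the min. New min = min(-2, -19). No rescan of other elements needed.
Needs rescan: no

Answer: no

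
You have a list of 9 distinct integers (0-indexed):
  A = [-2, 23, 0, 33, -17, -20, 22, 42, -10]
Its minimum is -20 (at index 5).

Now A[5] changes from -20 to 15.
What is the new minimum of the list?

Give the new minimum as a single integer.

Old min = -20 (at index 5)
Change: A[5] -20 -> 15
Changed element WAS the min. Need to check: is 15 still <= all others?
  Min of remaining elements: -17
  New min = min(15, -17) = -17

Answer: -17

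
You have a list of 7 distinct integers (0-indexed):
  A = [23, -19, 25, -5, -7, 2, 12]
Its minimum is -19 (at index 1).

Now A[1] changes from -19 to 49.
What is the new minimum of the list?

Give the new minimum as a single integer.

Answer: -7

Derivation:
Old min = -19 (at index 1)
Change: A[1] -19 -> 49
Changed element WAS the min. Need to check: is 49 still <= all others?
  Min of remaining elements: -7
  New min = min(49, -7) = -7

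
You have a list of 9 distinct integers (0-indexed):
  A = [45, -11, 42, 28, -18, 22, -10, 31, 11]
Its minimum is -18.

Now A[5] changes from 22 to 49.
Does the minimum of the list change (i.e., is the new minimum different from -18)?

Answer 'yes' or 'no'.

Old min = -18
Change: A[5] 22 -> 49
Changed element was NOT the min; min changes only if 49 < -18.
New min = -18; changed? no

Answer: no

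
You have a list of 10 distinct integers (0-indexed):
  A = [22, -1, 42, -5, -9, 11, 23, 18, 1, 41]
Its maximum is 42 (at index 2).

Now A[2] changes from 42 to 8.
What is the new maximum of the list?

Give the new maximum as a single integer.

Answer: 41

Derivation:
Old max = 42 (at index 2)
Change: A[2] 42 -> 8
Changed element WAS the max -> may need rescan.
  Max of remaining elements: 41
  New max = max(8, 41) = 41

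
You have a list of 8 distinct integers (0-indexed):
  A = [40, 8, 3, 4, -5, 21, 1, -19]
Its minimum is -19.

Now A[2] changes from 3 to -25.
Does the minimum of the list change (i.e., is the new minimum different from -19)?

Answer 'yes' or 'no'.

Answer: yes

Derivation:
Old min = -19
Change: A[2] 3 -> -25
Changed element was NOT the min; min changes only if -25 < -19.
New min = -25; changed? yes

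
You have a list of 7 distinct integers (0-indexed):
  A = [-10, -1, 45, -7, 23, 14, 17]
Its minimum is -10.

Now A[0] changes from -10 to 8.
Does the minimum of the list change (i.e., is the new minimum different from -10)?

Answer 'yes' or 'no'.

Old min = -10
Change: A[0] -10 -> 8
Changed element was the min; new min must be rechecked.
New min = -7; changed? yes

Answer: yes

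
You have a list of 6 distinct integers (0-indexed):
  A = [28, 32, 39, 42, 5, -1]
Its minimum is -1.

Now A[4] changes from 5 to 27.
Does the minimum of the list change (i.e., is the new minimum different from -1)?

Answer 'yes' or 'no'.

Answer: no

Derivation:
Old min = -1
Change: A[4] 5 -> 27
Changed element was NOT the min; min changes only if 27 < -1.
New min = -1; changed? no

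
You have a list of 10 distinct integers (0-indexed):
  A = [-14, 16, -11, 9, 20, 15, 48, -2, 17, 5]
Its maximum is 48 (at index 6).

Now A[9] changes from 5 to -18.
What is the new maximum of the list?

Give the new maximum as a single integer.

Old max = 48 (at index 6)
Change: A[9] 5 -> -18
Changed element was NOT the old max.
  New max = max(old_max, new_val) = max(48, -18) = 48

Answer: 48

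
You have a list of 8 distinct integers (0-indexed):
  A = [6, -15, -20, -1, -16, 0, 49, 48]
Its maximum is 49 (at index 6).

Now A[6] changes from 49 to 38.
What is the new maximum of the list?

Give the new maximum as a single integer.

Old max = 49 (at index 6)
Change: A[6] 49 -> 38
Changed element WAS the max -> may need rescan.
  Max of remaining elements: 48
  New max = max(38, 48) = 48

Answer: 48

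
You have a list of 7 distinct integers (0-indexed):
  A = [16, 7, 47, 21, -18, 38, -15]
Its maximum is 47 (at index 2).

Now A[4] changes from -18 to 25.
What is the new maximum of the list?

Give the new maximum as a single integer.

Answer: 47

Derivation:
Old max = 47 (at index 2)
Change: A[4] -18 -> 25
Changed element was NOT the old max.
  New max = max(old_max, new_val) = max(47, 25) = 47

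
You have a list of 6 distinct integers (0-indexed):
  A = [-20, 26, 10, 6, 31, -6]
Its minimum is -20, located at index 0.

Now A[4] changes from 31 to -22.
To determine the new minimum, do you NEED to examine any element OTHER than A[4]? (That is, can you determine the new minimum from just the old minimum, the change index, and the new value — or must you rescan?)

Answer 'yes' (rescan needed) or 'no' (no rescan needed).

Old min = -20 at index 0
Change at index 4: 31 -> -22
Index 4 was NOT the min. New min = min(-20, -22). No rescan of other elements needed.
Needs rescan: no

Answer: no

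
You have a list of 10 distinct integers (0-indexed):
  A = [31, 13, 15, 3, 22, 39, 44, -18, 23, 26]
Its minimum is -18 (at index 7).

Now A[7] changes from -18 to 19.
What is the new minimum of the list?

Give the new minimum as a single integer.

Answer: 3

Derivation:
Old min = -18 (at index 7)
Change: A[7] -18 -> 19
Changed element WAS the min. Need to check: is 19 still <= all others?
  Min of remaining elements: 3
  New min = min(19, 3) = 3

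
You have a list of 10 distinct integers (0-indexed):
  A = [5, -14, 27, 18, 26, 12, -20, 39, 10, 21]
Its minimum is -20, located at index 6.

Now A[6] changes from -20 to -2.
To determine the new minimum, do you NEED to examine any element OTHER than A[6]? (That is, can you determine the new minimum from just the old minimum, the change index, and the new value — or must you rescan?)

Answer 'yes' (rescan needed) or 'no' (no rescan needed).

Answer: yes

Derivation:
Old min = -20 at index 6
Change at index 6: -20 -> -2
Index 6 WAS the min and new value -2 > old min -20. Must rescan other elements to find the new min.
Needs rescan: yes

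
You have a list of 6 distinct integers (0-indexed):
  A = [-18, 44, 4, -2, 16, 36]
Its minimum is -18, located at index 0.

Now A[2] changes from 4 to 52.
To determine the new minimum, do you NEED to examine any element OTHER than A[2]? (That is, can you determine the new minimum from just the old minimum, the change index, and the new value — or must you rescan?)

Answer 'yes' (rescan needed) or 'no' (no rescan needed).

Answer: no

Derivation:
Old min = -18 at index 0
Change at index 2: 4 -> 52
Index 2 was NOT the min. New min = min(-18, 52). No rescan of other elements needed.
Needs rescan: no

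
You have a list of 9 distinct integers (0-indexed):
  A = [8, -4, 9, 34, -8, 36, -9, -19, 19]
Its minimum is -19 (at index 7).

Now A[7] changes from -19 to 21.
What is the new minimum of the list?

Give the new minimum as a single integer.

Old min = -19 (at index 7)
Change: A[7] -19 -> 21
Changed element WAS the min. Need to check: is 21 still <= all others?
  Min of remaining elements: -9
  New min = min(21, -9) = -9

Answer: -9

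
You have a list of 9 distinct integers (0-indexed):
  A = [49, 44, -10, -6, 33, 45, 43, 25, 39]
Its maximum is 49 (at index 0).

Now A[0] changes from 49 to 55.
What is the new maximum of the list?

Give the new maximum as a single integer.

Old max = 49 (at index 0)
Change: A[0] 49 -> 55
Changed element WAS the max -> may need rescan.
  Max of remaining elements: 45
  New max = max(55, 45) = 55

Answer: 55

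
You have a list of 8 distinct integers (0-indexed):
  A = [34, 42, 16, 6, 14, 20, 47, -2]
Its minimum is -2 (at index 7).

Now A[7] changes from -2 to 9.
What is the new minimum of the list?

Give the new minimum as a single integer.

Old min = -2 (at index 7)
Change: A[7] -2 -> 9
Changed element WAS the min. Need to check: is 9 still <= all others?
  Min of remaining elements: 6
  New min = min(9, 6) = 6

Answer: 6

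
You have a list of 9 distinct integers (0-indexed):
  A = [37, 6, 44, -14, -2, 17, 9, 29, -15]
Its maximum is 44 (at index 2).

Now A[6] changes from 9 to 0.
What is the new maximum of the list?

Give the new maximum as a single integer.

Answer: 44

Derivation:
Old max = 44 (at index 2)
Change: A[6] 9 -> 0
Changed element was NOT the old max.
  New max = max(old_max, new_val) = max(44, 0) = 44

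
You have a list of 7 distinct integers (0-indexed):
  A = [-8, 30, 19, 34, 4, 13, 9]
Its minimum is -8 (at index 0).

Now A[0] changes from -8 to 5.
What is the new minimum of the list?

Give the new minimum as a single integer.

Old min = -8 (at index 0)
Change: A[0] -8 -> 5
Changed element WAS the min. Need to check: is 5 still <= all others?
  Min of remaining elements: 4
  New min = min(5, 4) = 4

Answer: 4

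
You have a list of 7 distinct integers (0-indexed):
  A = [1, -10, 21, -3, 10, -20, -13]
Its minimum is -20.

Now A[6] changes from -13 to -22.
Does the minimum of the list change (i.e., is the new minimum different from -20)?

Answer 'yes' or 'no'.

Old min = -20
Change: A[6] -13 -> -22
Changed element was NOT the min; min changes only if -22 < -20.
New min = -22; changed? yes

Answer: yes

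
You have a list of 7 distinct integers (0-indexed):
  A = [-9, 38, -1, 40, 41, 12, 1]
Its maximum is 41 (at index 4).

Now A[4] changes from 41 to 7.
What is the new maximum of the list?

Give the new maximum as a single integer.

Answer: 40

Derivation:
Old max = 41 (at index 4)
Change: A[4] 41 -> 7
Changed element WAS the max -> may need rescan.
  Max of remaining elements: 40
  New max = max(7, 40) = 40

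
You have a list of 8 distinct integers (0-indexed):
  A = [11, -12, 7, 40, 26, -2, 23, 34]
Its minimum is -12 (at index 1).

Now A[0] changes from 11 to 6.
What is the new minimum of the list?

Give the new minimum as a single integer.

Answer: -12

Derivation:
Old min = -12 (at index 1)
Change: A[0] 11 -> 6
Changed element was NOT the old min.
  New min = min(old_min, new_val) = min(-12, 6) = -12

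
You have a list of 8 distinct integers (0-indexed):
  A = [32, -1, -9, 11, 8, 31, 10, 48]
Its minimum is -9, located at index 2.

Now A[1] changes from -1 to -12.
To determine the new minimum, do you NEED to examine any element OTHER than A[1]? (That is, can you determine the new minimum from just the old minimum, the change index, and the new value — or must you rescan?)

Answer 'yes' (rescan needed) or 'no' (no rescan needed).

Old min = -9 at index 2
Change at index 1: -1 -> -12
Index 1 was NOT the min. New min = min(-9, -12). No rescan of other elements needed.
Needs rescan: no

Answer: no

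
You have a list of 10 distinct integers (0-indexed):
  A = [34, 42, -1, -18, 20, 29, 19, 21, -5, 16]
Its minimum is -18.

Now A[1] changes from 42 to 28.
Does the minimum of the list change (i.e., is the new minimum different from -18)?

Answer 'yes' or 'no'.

Answer: no

Derivation:
Old min = -18
Change: A[1] 42 -> 28
Changed element was NOT the min; min changes only if 28 < -18.
New min = -18; changed? no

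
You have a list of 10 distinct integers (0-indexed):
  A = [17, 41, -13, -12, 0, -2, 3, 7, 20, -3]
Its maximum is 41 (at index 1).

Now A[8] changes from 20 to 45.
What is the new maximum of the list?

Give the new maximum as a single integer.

Answer: 45

Derivation:
Old max = 41 (at index 1)
Change: A[8] 20 -> 45
Changed element was NOT the old max.
  New max = max(old_max, new_val) = max(41, 45) = 45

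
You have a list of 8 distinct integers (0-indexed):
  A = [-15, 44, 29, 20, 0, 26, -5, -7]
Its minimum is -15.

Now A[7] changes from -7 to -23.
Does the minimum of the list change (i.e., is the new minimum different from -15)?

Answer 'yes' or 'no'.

Old min = -15
Change: A[7] -7 -> -23
Changed element was NOT the min; min changes only if -23 < -15.
New min = -23; changed? yes

Answer: yes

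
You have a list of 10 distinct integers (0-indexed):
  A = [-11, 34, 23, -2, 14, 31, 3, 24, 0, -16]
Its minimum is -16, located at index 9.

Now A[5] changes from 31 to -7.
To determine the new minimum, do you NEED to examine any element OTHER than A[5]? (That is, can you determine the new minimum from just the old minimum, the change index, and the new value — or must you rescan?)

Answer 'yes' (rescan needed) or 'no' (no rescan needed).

Old min = -16 at index 9
Change at index 5: 31 -> -7
Index 5 was NOT the min. New min = min(-16, -7). No rescan of other elements needed.
Needs rescan: no

Answer: no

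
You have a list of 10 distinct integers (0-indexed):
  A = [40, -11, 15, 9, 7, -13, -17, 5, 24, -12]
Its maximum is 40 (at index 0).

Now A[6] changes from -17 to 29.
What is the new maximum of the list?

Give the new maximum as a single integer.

Answer: 40

Derivation:
Old max = 40 (at index 0)
Change: A[6] -17 -> 29
Changed element was NOT the old max.
  New max = max(old_max, new_val) = max(40, 29) = 40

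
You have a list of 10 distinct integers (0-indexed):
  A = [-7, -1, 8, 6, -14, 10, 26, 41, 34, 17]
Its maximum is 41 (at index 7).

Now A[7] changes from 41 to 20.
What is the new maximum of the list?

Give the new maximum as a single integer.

Answer: 34

Derivation:
Old max = 41 (at index 7)
Change: A[7] 41 -> 20
Changed element WAS the max -> may need rescan.
  Max of remaining elements: 34
  New max = max(20, 34) = 34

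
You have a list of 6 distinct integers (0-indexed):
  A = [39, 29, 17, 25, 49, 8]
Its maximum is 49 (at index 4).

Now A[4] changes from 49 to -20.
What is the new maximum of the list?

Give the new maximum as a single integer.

Answer: 39

Derivation:
Old max = 49 (at index 4)
Change: A[4] 49 -> -20
Changed element WAS the max -> may need rescan.
  Max of remaining elements: 39
  New max = max(-20, 39) = 39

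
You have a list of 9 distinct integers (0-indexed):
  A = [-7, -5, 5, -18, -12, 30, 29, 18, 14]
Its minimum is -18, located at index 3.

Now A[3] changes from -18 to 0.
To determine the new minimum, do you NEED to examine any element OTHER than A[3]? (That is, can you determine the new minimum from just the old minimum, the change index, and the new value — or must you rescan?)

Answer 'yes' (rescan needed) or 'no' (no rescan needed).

Old min = -18 at index 3
Change at index 3: -18 -> 0
Index 3 WAS the min and new value 0 > old min -18. Must rescan other elements to find the new min.
Needs rescan: yes

Answer: yes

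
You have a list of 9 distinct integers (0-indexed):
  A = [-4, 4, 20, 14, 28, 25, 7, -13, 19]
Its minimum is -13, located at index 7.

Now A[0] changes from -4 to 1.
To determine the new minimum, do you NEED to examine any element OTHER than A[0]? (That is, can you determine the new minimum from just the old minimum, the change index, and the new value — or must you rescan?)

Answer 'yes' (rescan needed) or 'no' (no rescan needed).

Old min = -13 at index 7
Change at index 0: -4 -> 1
Index 0 was NOT the min. New min = min(-13, 1). No rescan of other elements needed.
Needs rescan: no

Answer: no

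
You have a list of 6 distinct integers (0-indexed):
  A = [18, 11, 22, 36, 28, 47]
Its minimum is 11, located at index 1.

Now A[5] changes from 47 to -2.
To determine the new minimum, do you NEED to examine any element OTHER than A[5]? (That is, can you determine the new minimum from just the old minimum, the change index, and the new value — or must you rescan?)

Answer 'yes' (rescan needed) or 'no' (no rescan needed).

Answer: no

Derivation:
Old min = 11 at index 1
Change at index 5: 47 -> -2
Index 5 was NOT the min. New min = min(11, -2). No rescan of other elements needed.
Needs rescan: no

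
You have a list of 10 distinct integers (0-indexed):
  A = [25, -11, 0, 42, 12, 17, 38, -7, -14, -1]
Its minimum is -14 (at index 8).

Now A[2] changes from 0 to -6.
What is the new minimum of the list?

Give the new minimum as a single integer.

Old min = -14 (at index 8)
Change: A[2] 0 -> -6
Changed element was NOT the old min.
  New min = min(old_min, new_val) = min(-14, -6) = -14

Answer: -14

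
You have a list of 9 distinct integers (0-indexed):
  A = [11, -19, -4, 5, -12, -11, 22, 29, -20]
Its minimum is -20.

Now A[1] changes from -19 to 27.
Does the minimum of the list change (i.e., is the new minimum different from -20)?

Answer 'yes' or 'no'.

Old min = -20
Change: A[1] -19 -> 27
Changed element was NOT the min; min changes only if 27 < -20.
New min = -20; changed? no

Answer: no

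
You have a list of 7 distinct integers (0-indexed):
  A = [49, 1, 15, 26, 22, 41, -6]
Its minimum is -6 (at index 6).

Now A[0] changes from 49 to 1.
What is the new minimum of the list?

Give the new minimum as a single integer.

Answer: -6

Derivation:
Old min = -6 (at index 6)
Change: A[0] 49 -> 1
Changed element was NOT the old min.
  New min = min(old_min, new_val) = min(-6, 1) = -6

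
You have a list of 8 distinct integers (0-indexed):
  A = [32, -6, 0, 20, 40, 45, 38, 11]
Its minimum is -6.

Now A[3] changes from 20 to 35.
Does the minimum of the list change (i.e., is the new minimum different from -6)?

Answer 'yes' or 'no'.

Answer: no

Derivation:
Old min = -6
Change: A[3] 20 -> 35
Changed element was NOT the min; min changes only if 35 < -6.
New min = -6; changed? no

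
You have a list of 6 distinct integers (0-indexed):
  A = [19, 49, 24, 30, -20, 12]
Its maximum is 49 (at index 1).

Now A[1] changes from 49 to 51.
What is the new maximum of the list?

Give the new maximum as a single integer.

Answer: 51

Derivation:
Old max = 49 (at index 1)
Change: A[1] 49 -> 51
Changed element WAS the max -> may need rescan.
  Max of remaining elements: 30
  New max = max(51, 30) = 51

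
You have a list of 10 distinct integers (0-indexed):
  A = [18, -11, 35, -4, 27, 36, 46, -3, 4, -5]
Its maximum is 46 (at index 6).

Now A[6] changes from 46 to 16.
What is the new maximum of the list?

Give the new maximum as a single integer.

Answer: 36

Derivation:
Old max = 46 (at index 6)
Change: A[6] 46 -> 16
Changed element WAS the max -> may need rescan.
  Max of remaining elements: 36
  New max = max(16, 36) = 36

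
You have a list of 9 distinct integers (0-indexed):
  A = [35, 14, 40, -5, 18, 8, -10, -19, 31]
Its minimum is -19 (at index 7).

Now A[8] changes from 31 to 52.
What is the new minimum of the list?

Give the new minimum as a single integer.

Answer: -19

Derivation:
Old min = -19 (at index 7)
Change: A[8] 31 -> 52
Changed element was NOT the old min.
  New min = min(old_min, new_val) = min(-19, 52) = -19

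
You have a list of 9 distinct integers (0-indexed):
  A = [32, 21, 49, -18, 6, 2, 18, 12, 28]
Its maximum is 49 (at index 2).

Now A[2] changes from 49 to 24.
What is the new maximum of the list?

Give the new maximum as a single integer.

Answer: 32

Derivation:
Old max = 49 (at index 2)
Change: A[2] 49 -> 24
Changed element WAS the max -> may need rescan.
  Max of remaining elements: 32
  New max = max(24, 32) = 32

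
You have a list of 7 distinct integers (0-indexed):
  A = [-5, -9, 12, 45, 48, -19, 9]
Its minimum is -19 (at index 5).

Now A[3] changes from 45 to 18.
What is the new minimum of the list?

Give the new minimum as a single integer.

Old min = -19 (at index 5)
Change: A[3] 45 -> 18
Changed element was NOT the old min.
  New min = min(old_min, new_val) = min(-19, 18) = -19

Answer: -19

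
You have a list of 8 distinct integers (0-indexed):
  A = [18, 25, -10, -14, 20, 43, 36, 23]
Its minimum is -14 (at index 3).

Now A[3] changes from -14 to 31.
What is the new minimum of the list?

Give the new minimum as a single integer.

Old min = -14 (at index 3)
Change: A[3] -14 -> 31
Changed element WAS the min. Need to check: is 31 still <= all others?
  Min of remaining elements: -10
  New min = min(31, -10) = -10

Answer: -10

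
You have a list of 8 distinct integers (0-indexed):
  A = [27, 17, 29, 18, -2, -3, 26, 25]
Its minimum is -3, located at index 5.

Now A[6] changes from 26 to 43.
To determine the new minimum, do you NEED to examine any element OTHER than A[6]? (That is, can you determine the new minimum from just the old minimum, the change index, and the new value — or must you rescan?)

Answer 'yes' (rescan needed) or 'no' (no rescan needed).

Old min = -3 at index 5
Change at index 6: 26 -> 43
Index 6 was NOT the min. New min = min(-3, 43). No rescan of other elements needed.
Needs rescan: no

Answer: no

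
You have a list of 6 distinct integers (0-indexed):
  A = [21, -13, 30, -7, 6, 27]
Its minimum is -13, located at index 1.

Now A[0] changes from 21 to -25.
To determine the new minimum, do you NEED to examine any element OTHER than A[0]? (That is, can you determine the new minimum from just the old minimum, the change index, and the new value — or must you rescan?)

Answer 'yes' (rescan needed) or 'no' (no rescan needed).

Old min = -13 at index 1
Change at index 0: 21 -> -25
Index 0 was NOT the min. New min = min(-13, -25). No rescan of other elements needed.
Needs rescan: no

Answer: no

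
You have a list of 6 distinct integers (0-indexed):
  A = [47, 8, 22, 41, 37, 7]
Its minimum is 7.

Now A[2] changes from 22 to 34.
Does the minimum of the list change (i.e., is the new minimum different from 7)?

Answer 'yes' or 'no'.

Answer: no

Derivation:
Old min = 7
Change: A[2] 22 -> 34
Changed element was NOT the min; min changes only if 34 < 7.
New min = 7; changed? no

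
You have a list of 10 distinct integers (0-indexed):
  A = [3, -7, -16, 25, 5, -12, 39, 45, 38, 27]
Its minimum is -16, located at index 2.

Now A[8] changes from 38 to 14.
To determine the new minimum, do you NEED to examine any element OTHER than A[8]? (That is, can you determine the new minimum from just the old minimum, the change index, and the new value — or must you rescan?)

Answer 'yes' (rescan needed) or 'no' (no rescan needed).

Answer: no

Derivation:
Old min = -16 at index 2
Change at index 8: 38 -> 14
Index 8 was NOT the min. New min = min(-16, 14). No rescan of other elements needed.
Needs rescan: no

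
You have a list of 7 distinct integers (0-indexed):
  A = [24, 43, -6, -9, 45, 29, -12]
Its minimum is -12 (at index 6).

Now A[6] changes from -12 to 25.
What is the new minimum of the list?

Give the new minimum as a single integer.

Answer: -9

Derivation:
Old min = -12 (at index 6)
Change: A[6] -12 -> 25
Changed element WAS the min. Need to check: is 25 still <= all others?
  Min of remaining elements: -9
  New min = min(25, -9) = -9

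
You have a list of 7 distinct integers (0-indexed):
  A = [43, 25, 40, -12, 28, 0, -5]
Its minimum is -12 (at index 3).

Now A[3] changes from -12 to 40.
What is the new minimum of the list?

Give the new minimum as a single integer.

Answer: -5

Derivation:
Old min = -12 (at index 3)
Change: A[3] -12 -> 40
Changed element WAS the min. Need to check: is 40 still <= all others?
  Min of remaining elements: -5
  New min = min(40, -5) = -5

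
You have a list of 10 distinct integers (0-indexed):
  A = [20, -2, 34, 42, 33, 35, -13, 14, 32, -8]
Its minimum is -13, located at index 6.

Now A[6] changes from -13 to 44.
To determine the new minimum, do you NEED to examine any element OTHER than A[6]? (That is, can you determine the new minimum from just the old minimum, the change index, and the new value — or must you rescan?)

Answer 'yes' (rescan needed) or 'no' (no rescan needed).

Answer: yes

Derivation:
Old min = -13 at index 6
Change at index 6: -13 -> 44
Index 6 WAS the min and new value 44 > old min -13. Must rescan other elements to find the new min.
Needs rescan: yes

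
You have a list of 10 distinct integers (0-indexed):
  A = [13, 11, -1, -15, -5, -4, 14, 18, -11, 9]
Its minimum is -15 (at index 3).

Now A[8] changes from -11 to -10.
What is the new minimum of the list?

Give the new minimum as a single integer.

Old min = -15 (at index 3)
Change: A[8] -11 -> -10
Changed element was NOT the old min.
  New min = min(old_min, new_val) = min(-15, -10) = -15

Answer: -15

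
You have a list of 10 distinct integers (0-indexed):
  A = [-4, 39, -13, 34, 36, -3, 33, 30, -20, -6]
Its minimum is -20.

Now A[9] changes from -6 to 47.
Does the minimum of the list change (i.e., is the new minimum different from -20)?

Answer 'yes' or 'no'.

Answer: no

Derivation:
Old min = -20
Change: A[9] -6 -> 47
Changed element was NOT the min; min changes only if 47 < -20.
New min = -20; changed? no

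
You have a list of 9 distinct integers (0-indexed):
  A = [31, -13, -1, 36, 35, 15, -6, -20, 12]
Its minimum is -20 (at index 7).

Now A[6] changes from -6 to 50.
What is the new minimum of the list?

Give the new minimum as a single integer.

Old min = -20 (at index 7)
Change: A[6] -6 -> 50
Changed element was NOT the old min.
  New min = min(old_min, new_val) = min(-20, 50) = -20

Answer: -20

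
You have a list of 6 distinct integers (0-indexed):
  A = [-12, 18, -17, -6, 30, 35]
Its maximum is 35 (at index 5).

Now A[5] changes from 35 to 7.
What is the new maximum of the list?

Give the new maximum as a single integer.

Answer: 30

Derivation:
Old max = 35 (at index 5)
Change: A[5] 35 -> 7
Changed element WAS the max -> may need rescan.
  Max of remaining elements: 30
  New max = max(7, 30) = 30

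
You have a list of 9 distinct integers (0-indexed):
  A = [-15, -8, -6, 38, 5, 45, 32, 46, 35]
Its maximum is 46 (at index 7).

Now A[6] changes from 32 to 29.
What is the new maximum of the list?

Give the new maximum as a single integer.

Old max = 46 (at index 7)
Change: A[6] 32 -> 29
Changed element was NOT the old max.
  New max = max(old_max, new_val) = max(46, 29) = 46

Answer: 46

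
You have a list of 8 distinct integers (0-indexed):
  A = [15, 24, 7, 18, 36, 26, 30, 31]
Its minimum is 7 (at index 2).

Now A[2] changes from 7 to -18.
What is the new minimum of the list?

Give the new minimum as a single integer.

Old min = 7 (at index 2)
Change: A[2] 7 -> -18
Changed element WAS the min. Need to check: is -18 still <= all others?
  Min of remaining elements: 15
  New min = min(-18, 15) = -18

Answer: -18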